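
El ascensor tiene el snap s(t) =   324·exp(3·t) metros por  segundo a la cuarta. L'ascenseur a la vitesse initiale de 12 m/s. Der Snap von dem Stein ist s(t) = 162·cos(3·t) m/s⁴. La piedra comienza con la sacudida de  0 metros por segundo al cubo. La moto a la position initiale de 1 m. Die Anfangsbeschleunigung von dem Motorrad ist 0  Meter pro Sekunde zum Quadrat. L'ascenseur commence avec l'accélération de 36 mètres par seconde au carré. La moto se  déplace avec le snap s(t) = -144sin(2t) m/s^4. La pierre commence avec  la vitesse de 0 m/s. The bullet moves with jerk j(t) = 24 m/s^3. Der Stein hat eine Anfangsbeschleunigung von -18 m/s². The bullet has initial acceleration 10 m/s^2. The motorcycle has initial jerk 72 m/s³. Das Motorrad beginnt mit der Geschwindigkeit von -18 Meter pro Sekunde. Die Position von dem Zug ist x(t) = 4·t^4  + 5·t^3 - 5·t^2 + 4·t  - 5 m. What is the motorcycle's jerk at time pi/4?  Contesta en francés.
Nous devons intégrer notre équation du snap s(t) = -144·sin(2·t) 1 fois. En intégrant le snap et en utilisant la condition initiale j(0) = 72, nous obtenons j(t) = 72·cos(2·t). En utilisant j(t) = 72·cos(2·t) et en substituant t = pi/4, nous trouvons j = 0.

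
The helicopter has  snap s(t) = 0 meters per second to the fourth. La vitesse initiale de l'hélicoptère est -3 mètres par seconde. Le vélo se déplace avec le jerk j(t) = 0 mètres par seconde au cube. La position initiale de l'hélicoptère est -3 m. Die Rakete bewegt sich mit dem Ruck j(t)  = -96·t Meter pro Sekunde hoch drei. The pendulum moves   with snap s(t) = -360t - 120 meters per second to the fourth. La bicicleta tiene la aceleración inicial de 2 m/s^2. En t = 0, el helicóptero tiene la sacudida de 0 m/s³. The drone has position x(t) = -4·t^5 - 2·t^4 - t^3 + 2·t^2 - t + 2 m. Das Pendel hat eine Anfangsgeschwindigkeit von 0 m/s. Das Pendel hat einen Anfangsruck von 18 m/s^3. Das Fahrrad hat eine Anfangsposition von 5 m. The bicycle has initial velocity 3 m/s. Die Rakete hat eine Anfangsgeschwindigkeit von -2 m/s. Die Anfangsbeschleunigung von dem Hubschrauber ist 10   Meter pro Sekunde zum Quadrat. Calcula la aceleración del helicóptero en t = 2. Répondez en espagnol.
Necesitamos integrar nuestra ecuación del snap s(t) = 0 2 veces. La antiderivada del snap, con j(0) = 0, da la sacudida: j(t) = 0. La integral de la sacudida, con a(0) = 10, da la aceleración: a(t) = 10. Tenemos la aceleración a(t) = 10. Sustituyendo t = 2: a(2) = 10.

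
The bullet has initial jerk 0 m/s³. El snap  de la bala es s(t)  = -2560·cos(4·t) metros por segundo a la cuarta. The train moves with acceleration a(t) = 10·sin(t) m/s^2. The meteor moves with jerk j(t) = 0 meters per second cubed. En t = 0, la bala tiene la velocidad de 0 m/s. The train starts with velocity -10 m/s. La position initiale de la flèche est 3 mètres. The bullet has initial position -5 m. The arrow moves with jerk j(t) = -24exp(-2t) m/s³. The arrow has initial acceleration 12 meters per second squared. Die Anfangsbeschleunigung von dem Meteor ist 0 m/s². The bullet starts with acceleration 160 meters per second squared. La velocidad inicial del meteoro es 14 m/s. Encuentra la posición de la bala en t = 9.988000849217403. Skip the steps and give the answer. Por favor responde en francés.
x(9.988000849217403) = 11.3042083398637.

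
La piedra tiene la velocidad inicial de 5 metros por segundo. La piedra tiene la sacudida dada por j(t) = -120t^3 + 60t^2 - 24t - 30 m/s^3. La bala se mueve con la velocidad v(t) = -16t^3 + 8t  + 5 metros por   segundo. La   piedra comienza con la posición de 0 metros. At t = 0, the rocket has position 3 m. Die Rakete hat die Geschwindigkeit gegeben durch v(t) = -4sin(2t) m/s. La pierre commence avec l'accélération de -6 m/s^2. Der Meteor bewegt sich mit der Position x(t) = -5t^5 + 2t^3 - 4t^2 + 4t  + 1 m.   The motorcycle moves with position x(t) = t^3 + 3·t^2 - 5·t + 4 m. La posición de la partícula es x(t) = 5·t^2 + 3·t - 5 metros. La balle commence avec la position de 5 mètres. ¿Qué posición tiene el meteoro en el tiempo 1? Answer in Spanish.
De la ecuación de la posición x(t) = -5·t^5 + 2·t^3 - 4·t^2 + 4·t + 1, sustituimos t = 1 para obtener x = -2.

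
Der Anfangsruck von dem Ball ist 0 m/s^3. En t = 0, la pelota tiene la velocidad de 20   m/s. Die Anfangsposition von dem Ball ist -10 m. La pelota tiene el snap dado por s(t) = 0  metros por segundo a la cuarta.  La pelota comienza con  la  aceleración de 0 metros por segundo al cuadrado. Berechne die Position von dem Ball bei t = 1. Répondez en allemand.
Um dies zu lösen, müssen wir 4 Integrale unserer Gleichung für den Snap s(t) = 0 finden. Die Stammfunktion von dem Snap ist der Ruck. Mit j(0) = 0 erhalten wir j(t) = 0. Die Stammfunktion von dem Ruck ist die Beschleunigung. Mit a(0) = 0 erhalten wir a(t) = 0. Das Integral von der Beschleunigung, mit v(0) = 20, ergibt die Geschwindigkeit: v(t) = 20. Durch Integration von der Geschwindigkeit und Verwendung der Anfangsbedingung x(0) = -10, erhalten wir x(t) = 20·t - 10. Mit x(t) = 20·t - 10 und Einsetzen von t = 1, finden wir x = 10.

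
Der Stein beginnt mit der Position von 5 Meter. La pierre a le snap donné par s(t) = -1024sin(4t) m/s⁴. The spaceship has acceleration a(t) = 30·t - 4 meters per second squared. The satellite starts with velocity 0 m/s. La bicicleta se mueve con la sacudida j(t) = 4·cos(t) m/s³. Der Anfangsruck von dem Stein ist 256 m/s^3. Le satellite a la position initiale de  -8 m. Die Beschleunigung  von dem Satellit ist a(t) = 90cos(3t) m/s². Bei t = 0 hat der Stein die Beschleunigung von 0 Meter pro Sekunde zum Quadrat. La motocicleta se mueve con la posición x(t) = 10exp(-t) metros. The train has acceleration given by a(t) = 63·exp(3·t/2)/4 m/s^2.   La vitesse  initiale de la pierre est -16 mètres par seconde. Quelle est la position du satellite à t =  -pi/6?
En partant de l'accélération a(t) = 90·cos(3·t), nous prenons 2 primitives. En prenant ∫a(t)dt et en appliquant v(0) = 0, nous trouvons v(t) = 30·sin(3·t). La primitive de la vitesse est la position. En utilisant x(0) = -8, nous obtenons x(t) = 2 - 10·cos(3·t). Nous avons la position x(t) = 2 - 10·cos(3·t). En substituant t = -pi/6: x(-pi/6) = 2.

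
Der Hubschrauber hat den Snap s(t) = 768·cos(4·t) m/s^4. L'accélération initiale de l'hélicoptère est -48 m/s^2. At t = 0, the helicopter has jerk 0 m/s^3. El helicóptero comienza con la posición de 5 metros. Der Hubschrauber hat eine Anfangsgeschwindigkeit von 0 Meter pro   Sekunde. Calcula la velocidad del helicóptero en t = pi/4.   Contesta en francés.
Pour résoudre ceci, nous devons prendre 3 intégrales de notre équation du snap s(t) = 768·cos(4·t). La primitive du snap est le jerk. En utilisant j(0) = 0, nous obtenons j(t) = 192·sin(4·t). En intégrant le jerk et en utilisant la condition initiale a(0) = -48, nous obtenons a(t) = -48·cos(4·t). En prenant ∫a(t)dt et en appliquant v(0) = 0, nous trouvons v(t) = -12·sin(4·t). De l'équation de la vitesse v(t) = -12·sin(4·t), nous substituons t = pi/4 pour obtenir v = 0.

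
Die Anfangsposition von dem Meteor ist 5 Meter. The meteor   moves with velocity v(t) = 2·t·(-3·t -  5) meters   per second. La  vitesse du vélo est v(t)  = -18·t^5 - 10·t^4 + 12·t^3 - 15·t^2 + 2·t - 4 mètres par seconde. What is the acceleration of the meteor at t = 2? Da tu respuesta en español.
Partiendo de la velocidad v(t) = 2·t·(-3·t - 5), tomamos 1 derivada. Derivando la velocidad, obtenemos la aceleración: a(t) = -12·t - 10. Tenemos la aceleración a(t) = -12·t - 10. Sustituyendo t = 2: a(2) = -34.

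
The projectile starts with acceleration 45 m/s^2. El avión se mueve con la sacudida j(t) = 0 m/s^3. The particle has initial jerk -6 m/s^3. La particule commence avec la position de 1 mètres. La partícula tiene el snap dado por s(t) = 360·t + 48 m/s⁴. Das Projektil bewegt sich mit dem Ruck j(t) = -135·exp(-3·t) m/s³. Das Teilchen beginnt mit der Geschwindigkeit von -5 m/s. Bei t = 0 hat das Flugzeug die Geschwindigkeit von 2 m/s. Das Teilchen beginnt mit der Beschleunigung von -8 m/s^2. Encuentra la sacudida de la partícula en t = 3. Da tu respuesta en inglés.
To find the answer, we compute 1 integral of s(t) = 360·t + 48. The antiderivative of snap is jerk. Using j(0) = -6, we get j(t) = 180·t^2 + 48·t - 6. We have jerk j(t) = 180·t^2 + 48·t - 6. Substituting t = 3: j(3) = 1758.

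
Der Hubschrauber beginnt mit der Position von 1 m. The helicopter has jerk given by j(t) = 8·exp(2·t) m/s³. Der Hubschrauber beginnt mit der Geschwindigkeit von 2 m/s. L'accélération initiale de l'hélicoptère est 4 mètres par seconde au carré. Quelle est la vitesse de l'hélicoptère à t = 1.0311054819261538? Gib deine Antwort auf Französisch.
Pour résoudre ceci, nous devons prendre 2 intégrales de notre équation du jerk j(t) = 8·exp(2·t). En prenant ∫j(t)dt et en appliquant a(0) = 4, nous trouvons a(t) = 4·exp(2·t). La primitive de l'accélération est la vitesse. En utilisant v(0) = 2, nous obtenons v(t) = 2·exp(2·t). De l'équation de la vitesse v(t) = 2·exp(2·t), nous substituons t = 1.0311054819261538 pour obtenir v = 15.7266723141268.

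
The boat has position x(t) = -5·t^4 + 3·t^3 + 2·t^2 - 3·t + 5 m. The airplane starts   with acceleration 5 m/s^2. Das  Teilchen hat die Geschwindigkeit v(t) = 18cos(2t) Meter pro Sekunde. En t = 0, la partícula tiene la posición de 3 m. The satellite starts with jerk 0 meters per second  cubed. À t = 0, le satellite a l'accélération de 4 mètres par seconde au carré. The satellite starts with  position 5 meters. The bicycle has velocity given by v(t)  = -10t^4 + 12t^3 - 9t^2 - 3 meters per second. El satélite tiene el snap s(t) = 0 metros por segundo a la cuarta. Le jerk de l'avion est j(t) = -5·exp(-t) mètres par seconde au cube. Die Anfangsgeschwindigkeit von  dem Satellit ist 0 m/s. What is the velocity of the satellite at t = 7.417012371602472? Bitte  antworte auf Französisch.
En partant du snap s(t) = 0, nous prenons 3 intégrales. La primitive du snap, avec j(0) = 0, donne le jerk: j(t) = 0. L'intégrale du jerk est l'accélération. En utilisant a(0) = 4, nous obtenons a(t) = 4. En prenant ∫a(t)dt et en appliquant v(0) = 0, nous trouvons v(t) = 4·t. De l'équation de la vitesse v(t) = 4·t, nous substituons t = 7.417012371602472 pour obtenir v = 29.6680494864099.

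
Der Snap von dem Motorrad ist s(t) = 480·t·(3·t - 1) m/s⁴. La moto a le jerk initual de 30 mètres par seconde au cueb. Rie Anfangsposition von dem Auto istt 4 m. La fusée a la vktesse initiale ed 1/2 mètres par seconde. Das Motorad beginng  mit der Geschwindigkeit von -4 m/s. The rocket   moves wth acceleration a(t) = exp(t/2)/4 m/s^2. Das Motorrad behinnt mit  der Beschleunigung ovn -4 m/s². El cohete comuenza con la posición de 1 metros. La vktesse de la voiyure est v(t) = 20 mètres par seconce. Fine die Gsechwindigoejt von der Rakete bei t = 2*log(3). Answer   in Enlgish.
Starting from acceleration a(t) = exp(t/2)/4, we take 1 antiderivative. The integral of acceleration, with v(0) = 1/2, gives velocity: v(t) = exp(t/2)/2. From the given velocity equation v(t) = exp(t/2)/2, we substitute t = 2*log(3) to get v = 3/2.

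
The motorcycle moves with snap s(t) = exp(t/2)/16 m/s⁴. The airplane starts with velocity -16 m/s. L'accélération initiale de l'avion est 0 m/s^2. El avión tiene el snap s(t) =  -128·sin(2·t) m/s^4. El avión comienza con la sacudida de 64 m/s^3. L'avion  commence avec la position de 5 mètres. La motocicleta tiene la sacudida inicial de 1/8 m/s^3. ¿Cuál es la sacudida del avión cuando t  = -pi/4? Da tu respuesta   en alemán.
Um dies zu lösen, müssen wir 1 Integral unserer Gleichung für den Snap s(t) = -128·sin(2·t) finden. Das Integral von dem Snap ist der Ruck. Mit j(0) = 64 erhalten wir j(t) = 64·cos(2·t). Aus der Gleichung für den Ruck j(t) = 64·cos(2·t), setzen wir t = -pi/4 ein und erhalten j = 0.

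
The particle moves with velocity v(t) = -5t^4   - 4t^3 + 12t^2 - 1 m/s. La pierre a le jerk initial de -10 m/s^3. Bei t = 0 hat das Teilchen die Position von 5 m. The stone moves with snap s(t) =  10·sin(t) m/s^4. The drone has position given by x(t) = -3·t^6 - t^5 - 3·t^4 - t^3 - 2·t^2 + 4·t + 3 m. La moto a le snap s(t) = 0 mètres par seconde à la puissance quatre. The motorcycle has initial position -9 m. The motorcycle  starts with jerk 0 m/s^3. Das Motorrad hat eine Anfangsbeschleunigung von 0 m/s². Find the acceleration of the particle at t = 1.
Starting from velocity v(t) = -5·t^4 - 4·t^3 + 12·t^2 - 1, we take 1 derivative. The derivative of velocity gives acceleration: a(t) = -20·t^3 - 12·t^2 + 24·t. We have acceleration a(t) = -20·t^3 - 12·t^2 + 24·t. Substituting t = 1: a(1) = -8.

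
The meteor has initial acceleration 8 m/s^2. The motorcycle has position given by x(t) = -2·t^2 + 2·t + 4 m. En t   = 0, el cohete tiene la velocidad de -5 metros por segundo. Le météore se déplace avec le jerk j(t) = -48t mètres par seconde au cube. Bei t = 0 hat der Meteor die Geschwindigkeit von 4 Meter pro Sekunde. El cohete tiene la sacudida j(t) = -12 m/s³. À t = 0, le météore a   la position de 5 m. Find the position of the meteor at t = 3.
We must find the antiderivative of our jerk equation j(t) = -48·t 3 times. Finding the integral of j(t) and using a(0) = 8: a(t) = 8 - 24·t^2. The antiderivative of acceleration is velocity. Using v(0) = 4, we get v(t) = -8·t^3 + 8·t + 4. Taking ∫v(t)dt and applying x(0) = 5, we find x(t) = -2·t^4 + 4·t^2 + 4·t + 5. Using x(t) = -2·t^4 + 4·t^2 + 4·t + 5 and substituting t = 3, we find x = -109.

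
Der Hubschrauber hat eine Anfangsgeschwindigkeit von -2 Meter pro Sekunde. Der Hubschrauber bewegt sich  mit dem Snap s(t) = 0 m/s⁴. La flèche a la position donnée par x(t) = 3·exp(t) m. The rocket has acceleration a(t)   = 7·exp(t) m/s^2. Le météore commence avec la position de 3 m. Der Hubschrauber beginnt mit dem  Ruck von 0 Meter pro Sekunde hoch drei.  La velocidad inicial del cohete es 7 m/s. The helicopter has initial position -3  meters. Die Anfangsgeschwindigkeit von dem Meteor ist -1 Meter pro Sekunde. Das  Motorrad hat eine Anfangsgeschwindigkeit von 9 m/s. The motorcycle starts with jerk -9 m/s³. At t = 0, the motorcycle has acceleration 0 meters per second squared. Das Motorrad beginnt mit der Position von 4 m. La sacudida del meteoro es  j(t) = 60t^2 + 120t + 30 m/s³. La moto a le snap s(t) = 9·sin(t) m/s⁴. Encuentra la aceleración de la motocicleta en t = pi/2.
Partiendo del snap s(t) = 9·sin(t), tomamos 2 antiderivadas. La integral del snap, con j(0) = -9, da la sacudida: j(t) = -9·cos(t). Tomando ∫j(t)dt y aplicando a(0) = 0, encontramos a(t) = -9·sin(t). De la ecuación de la aceleración a(t) = -9·sin(t), sustituimos t = pi/2 para obtener a = -9.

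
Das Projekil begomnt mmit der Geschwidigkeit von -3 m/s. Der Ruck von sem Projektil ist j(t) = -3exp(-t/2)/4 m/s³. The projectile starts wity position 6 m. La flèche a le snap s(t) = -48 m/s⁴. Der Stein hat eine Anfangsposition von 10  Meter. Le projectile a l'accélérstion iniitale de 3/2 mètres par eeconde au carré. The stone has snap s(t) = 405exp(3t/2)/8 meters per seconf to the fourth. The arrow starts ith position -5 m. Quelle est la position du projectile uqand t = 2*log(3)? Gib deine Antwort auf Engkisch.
We need to integrate our jerk equation j(t) = -3·exp(-t/2)/4 3 times. The antiderivative of jerk is acceleration. Using a(0) = 3/2, we get a(t) = 3·exp(-t/2)/2. The antiderivative of acceleration is velocity. Using v(0) = -3, we get v(t) = -3·exp(-t/2). Integrating velocity and using the initial condition x(0) = 6, we get x(t) = 6·exp(-t/2). Using x(t) = 6·exp(-t/2) and substituting t = 2*log(3), we find x = 2.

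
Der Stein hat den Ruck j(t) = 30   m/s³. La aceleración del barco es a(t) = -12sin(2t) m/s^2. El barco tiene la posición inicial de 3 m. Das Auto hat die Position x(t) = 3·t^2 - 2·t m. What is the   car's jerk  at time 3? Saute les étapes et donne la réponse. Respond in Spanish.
j(3) = 0.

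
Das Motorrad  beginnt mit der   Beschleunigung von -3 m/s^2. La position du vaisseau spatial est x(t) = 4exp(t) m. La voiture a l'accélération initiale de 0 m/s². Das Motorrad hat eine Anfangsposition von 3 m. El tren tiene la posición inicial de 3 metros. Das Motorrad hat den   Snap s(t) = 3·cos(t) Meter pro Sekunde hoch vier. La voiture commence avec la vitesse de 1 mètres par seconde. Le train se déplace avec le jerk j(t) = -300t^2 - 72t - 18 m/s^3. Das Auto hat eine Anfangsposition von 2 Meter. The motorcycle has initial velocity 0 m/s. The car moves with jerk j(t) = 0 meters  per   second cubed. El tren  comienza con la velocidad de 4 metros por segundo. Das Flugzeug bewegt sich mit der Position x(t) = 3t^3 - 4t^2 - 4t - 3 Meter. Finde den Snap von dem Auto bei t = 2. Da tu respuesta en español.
Para resolver esto, necesitamos tomar 1 derivada de nuestra ecuación de la sacudida j(t) = 0. Derivando la sacudida, obtenemos el snap: s(t) = 0. De la ecuación del snap s(t) = 0, sustituimos t = 2 para obtener s = 0.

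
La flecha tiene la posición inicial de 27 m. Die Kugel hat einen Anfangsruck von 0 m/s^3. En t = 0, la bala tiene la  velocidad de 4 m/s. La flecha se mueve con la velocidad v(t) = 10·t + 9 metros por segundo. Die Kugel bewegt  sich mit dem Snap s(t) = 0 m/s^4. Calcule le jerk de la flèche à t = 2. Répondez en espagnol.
Para resolver esto, necesitamos tomar 2 derivadas de nuestra ecuación de la velocidad v(t) = 10·t + 9. Tomando d/dt de v(t), encontramos a(t) = 10. Tomando d/dt de a(t), encontramos j(t) = 0. Tenemos la sacudida j(t) = 0. Sustituyendo t = 2: j(2) = 0.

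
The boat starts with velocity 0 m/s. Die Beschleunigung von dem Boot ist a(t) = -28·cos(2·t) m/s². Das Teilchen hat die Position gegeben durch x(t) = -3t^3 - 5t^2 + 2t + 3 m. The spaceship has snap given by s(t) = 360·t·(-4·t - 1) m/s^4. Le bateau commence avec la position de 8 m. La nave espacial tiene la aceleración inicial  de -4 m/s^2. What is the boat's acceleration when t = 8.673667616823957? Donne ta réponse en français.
De l'équation de l'accélération a(t) = -28·cos(2·t), nous substituons t = 8.673667616823957 pour obtenir a = -1.91861331289103.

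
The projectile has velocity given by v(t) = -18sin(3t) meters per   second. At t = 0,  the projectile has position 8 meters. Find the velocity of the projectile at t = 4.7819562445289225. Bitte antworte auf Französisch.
En utilisant v(t) = -18·sin(3·t) et en substituant t = 4.7819562445289225, nous trouvons v = -17.6094128647617.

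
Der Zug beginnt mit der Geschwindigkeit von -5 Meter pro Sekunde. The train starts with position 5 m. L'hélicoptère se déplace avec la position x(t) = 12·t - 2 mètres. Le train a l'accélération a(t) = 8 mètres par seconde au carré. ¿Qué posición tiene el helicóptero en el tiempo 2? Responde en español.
Usando x(t) = 12·t - 2 y sustituyendo t = 2, encontramos x = 22.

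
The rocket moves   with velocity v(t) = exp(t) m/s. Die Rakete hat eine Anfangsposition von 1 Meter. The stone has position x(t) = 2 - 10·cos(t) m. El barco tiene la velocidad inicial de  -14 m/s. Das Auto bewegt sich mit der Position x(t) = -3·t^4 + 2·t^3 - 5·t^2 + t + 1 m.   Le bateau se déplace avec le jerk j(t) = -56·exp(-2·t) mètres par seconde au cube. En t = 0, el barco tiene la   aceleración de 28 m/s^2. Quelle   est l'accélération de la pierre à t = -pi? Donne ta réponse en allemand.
Ausgehend von der Position x(t) = 2 - 10·cos(t), nehmen wir 2 Ableitungen. Mit d/dt von x(t) finden wir v(t) = 10·sin(t). Die Ableitung von der Geschwindigkeit ergibt die Beschleunigung: a(t) = 10·cos(t). Mit a(t) = 10·cos(t) und Einsetzen von t = -pi, finden wir a = -10.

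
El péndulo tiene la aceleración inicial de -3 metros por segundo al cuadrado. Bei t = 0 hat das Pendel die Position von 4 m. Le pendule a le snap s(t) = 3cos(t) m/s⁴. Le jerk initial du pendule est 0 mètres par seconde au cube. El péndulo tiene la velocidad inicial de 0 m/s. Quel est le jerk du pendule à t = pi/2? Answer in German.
Um dies zu lösen, müssen wir 1 Integral unserer Gleichung für den Snap s(t) = 3·cos(t) finden. Mit ∫s(t)dt und Anwendung von j(0) = 0, finden wir j(t) = 3·sin(t). Wir haben den Ruck j(t) = 3·sin(t). Durch Einsetzen von t = pi/2: j(pi/2) = 3.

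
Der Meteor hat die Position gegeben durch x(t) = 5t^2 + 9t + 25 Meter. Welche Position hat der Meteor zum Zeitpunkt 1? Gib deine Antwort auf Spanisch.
Tenemos la posición x(t) = 5·t^2 + 9·t + 25. Sustituyendo t = 1: x(1) = 39.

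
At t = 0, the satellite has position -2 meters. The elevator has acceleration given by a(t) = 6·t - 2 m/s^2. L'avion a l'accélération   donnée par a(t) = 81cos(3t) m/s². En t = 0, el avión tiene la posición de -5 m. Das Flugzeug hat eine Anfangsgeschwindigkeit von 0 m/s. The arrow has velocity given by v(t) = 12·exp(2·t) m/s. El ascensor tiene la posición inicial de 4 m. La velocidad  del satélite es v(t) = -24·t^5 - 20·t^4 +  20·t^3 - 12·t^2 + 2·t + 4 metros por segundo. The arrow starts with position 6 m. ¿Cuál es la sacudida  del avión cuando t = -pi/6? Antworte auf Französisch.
Nous devons dériver notre équation de l'accélération a(t) = 81·cos(3·t) 1 fois. En dérivant l'accélération, nous obtenons le jerk: j(t) = -243·sin(3·t). En utilisant j(t) = -243·sin(3·t) et en substituant t = -pi/6, nous trouvons j = 243.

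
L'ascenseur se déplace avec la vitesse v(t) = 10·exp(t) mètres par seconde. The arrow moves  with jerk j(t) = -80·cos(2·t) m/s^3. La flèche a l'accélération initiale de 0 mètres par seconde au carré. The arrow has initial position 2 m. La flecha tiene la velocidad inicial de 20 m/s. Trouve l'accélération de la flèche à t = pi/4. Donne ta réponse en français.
Nous devons intégrer notre équation du jerk j(t) = -80·cos(2·t) 1 fois. En intégrant le jerk et en utilisant la condition initiale a(0) = 0, nous obtenons a(t) = -40·sin(2·t). Nous avons l'accélération a(t) = -40·sin(2·t). En substituant t = pi/4: a(pi/4) = -40.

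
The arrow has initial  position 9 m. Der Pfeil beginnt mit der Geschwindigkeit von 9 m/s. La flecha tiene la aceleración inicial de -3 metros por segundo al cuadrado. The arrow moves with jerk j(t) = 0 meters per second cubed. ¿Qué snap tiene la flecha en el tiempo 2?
Debemos derivar nuestra ecuación de la sacudida j(t) = 0 1 vez. Derivando la sacudida, obtenemos el snap: s(t) = 0. Tenemos el snap s(t) = 0. Sustituyendo t = 2: s(2) = 0.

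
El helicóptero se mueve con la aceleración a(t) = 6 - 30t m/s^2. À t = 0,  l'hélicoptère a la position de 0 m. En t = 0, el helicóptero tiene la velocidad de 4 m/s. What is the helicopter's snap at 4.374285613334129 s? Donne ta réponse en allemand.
Um dies zu lösen, müssen wir 2 Ableitungen unserer Gleichung für die Beschleunigung a(t) = 6 - 30·t nehmen. Mit d/dt von a(t) finden wir j(t) = -30. Durch Ableiten von dem Ruck erhalten wir den Snap: s(t) = 0. Aus der Gleichung für den Snap s(t) = 0, setzen wir t = 4.374285613334129 ein und erhalten s = 0.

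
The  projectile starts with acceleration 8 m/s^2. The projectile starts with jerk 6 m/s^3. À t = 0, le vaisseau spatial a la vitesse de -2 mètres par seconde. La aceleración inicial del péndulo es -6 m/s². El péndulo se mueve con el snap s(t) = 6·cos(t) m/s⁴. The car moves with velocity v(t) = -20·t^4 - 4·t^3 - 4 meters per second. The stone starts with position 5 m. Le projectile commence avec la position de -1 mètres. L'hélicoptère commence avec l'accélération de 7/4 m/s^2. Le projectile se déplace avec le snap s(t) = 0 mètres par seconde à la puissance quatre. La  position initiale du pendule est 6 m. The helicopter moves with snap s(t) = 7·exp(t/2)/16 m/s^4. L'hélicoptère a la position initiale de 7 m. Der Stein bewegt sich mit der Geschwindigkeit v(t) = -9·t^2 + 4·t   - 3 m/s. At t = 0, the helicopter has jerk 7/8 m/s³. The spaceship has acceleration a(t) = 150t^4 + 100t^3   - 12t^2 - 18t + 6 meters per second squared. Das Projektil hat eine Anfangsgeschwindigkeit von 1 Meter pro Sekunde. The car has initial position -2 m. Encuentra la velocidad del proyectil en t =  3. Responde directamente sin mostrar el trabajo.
La respuesta es 52.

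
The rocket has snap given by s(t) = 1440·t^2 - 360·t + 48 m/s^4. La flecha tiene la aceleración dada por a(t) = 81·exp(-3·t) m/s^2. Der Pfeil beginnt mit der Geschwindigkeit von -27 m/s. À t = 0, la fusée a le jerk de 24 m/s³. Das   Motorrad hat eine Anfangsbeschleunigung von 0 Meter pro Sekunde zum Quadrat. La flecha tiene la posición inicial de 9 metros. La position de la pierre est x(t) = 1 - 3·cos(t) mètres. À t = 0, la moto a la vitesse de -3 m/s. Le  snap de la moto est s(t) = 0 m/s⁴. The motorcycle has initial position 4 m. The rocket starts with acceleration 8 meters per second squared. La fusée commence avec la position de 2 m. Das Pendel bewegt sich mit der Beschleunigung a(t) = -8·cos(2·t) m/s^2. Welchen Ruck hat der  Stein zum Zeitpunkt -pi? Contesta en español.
Para resolver esto, necesitamos tomar 3 derivadas de nuestra ecuación de la posición x(t) = 1 - 3·cos(t). Derivando la posición, obtenemos la velocidad: v(t) = 3·sin(t). Tomando d/dt de v(t), encontramos a(t) = 3·cos(t). Derivando la aceleración, obtenemos la sacudida: j(t) = -3·sin(t). Tenemos la sacudida j(t) = -3·sin(t). Sustituyendo t = -pi: j(-pi) = 0.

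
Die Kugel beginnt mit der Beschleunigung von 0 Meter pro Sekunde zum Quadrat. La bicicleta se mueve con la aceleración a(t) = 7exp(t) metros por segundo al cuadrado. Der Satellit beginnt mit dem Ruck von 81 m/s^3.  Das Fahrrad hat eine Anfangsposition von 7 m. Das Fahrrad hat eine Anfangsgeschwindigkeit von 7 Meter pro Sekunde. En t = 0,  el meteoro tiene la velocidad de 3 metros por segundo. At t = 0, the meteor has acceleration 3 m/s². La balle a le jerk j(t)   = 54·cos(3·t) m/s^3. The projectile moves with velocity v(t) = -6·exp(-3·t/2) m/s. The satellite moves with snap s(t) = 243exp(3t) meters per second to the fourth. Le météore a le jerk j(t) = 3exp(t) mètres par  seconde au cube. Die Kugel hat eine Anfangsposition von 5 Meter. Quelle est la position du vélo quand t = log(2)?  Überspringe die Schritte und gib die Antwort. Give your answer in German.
Die Antwort ist 14.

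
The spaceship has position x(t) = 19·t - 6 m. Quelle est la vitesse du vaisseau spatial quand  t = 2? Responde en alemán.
Um dies zu lösen, müssen wir 1 Ableitung unserer Gleichung für die Position x(t) = 19·t - 6 nehmen. Die Ableitung von der Position ergibt die Geschwindigkeit: v(t) = 19. Mit v(t) = 19 und Einsetzen von t = 2, finden wir v = 19.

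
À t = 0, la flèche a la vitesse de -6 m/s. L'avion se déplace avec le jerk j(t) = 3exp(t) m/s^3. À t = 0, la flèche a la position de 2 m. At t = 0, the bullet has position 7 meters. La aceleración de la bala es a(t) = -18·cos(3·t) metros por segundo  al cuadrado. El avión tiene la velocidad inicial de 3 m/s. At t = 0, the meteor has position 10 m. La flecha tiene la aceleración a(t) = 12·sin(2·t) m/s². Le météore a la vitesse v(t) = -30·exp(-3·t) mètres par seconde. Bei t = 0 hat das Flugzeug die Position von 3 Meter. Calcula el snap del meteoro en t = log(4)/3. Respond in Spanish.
Para resolver esto, necesitamos tomar 3 derivadas de nuestra ecuación de la velocidad v(t) = -30·exp(-3·t). Derivando la velocidad, obtenemos la aceleración: a(t) = 90·exp(-3·t). Derivando la aceleración, obtenemos la sacudida: j(t) = -270·exp(-3·t). Tomando d/dt de j(t), encontramos s(t) = 810·exp(-3·t). Tenemos el snap s(t) = 810·exp(-3·t). Sustituyendo t = log(4)/3: s(log(4)/3) = 405/2.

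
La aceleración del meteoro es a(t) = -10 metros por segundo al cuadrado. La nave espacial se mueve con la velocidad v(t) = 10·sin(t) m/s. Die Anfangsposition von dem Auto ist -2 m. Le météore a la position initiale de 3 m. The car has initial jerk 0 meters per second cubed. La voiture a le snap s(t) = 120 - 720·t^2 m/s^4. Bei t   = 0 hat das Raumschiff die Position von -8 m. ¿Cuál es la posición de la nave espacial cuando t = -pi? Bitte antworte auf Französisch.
Nous devons trouver la primitive de notre équation de la vitesse v(t) = 10·sin(t) 1 fois. La primitive de la vitesse, avec x(0) = -8, donne la position: x(t) = 2 - 10·cos(t). De l'équation de la position x(t) = 2 - 10·cos(t), nous substituons t = -pi pour obtenir x = 12.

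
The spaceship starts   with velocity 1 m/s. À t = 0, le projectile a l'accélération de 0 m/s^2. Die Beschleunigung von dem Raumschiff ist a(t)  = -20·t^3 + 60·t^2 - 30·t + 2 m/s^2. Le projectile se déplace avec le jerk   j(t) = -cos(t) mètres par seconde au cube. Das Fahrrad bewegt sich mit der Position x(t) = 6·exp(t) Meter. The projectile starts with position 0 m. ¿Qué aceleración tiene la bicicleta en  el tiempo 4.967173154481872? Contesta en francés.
En partant de la position x(t) = 6·exp(t), nous prenons 2 dérivées. La dérivée de la position donne la vitesse: v(t) = 6·exp(t). La dérivée de la vitesse donne l'accélération: a(t) = 6·exp(t). De l'équation de l'accélération a(t) = 6·exp(t), nous substituons t = 4.967173154481872 pour obtenir a = 861.721923188584.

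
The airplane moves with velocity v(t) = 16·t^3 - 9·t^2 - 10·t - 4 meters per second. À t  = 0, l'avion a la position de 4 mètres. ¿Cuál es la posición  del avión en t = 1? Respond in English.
We must find the antiderivative of our velocity equation v(t) = 16·t^3 - 9·t^2 - 10·t - 4 1 time. Finding the integral of v(t) and using x(0) = 4: x(t) = 4·t^4 - 3·t^3 - 5·t^2 - 4·t + 4. From the given position equation x(t) = 4·t^4 - 3·t^3 - 5·t^2 - 4·t + 4, we substitute t = 1 to get x = -4.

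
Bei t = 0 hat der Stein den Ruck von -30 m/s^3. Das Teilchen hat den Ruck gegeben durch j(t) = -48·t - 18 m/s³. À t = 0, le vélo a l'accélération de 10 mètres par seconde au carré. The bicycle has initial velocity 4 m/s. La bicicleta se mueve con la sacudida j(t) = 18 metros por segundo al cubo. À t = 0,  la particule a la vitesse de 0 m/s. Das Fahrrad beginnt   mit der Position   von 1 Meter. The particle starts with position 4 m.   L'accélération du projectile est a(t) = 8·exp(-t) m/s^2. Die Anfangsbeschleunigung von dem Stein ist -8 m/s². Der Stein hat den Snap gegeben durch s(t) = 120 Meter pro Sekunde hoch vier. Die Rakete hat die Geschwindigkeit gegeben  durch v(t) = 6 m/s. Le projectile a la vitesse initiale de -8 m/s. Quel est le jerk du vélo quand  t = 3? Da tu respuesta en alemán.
Wir haben den Ruck j(t) = 18. Durch Einsetzen von t = 3: j(3) = 18.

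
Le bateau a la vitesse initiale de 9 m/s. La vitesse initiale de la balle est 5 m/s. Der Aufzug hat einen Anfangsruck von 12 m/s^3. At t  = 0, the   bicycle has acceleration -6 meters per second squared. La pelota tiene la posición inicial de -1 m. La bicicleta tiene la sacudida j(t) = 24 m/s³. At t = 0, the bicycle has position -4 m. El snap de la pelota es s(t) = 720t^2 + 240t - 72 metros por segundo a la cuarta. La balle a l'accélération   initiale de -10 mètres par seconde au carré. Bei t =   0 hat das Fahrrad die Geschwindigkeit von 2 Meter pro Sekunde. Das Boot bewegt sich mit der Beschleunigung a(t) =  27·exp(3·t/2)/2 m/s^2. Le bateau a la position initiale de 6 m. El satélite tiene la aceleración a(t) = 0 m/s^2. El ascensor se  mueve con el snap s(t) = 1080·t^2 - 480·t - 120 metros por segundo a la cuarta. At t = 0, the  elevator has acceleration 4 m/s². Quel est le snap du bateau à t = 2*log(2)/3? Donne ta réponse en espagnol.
Partiendo de la aceleración a(t) = 27·exp(3·t/2)/2, tomamos 2 derivadas. Derivando la aceleración, obtenemos la sacudida: j(t) = 81·exp(3·t/2)/4. La derivada de la sacudida da el snap: s(t) = 243·exp(3·t/2)/8. Tenemos el snap s(t) = 243·exp(3·t/2)/8. Sustituyendo t = 2*log(2)/3: s(2*log(2)/3) = 243/4.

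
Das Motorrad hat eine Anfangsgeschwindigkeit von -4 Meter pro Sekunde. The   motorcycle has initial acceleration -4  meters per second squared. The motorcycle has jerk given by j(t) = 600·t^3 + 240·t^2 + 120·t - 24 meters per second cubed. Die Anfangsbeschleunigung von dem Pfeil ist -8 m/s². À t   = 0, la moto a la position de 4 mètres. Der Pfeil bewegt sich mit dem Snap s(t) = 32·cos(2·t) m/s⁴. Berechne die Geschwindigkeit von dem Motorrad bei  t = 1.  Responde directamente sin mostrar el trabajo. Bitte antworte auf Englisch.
v(1) = 50.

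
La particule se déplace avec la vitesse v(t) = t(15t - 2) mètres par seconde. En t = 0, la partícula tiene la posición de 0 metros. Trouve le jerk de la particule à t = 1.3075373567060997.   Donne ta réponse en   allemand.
Wir müssen unsere Gleichung für die Geschwindigkeit v(t) = t·(15·t - 2) 2-mal ableiten. Die Ableitung von der Geschwindigkeit ergibt die Beschleunigung: a(t) = 30·t - 2. Die Ableitung von der Beschleunigung ergibt den Ruck: j(t) = 30. Wir haben den Ruck j(t) = 30. Durch Einsetzen von t = 1.3075373567060997: j(1.3075373567060997) = 30.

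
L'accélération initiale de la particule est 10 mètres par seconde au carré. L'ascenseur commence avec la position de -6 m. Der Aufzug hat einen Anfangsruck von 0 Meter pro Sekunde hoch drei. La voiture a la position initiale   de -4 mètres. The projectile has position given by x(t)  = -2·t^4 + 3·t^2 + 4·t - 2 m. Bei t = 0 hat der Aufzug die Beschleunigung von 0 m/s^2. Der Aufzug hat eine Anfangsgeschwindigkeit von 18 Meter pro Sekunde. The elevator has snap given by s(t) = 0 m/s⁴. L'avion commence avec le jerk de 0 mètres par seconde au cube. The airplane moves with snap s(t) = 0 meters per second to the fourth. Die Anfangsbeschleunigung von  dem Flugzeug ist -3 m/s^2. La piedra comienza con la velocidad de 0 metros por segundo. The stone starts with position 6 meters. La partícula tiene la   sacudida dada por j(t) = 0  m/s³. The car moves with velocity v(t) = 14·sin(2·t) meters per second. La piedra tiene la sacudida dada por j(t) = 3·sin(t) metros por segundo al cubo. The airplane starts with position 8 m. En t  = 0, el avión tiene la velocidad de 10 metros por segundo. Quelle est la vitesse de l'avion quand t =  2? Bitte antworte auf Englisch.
To find the answer, we compute 3 antiderivatives of s(t) = 0. Finding the antiderivative of s(t) and using j(0) = 0: j(t) = 0. The integral of jerk is acceleration. Using a(0) = -3, we get a(t) = -3. Integrating acceleration and using the initial condition v(0) = 10, we get v(t) = 10 - 3·t. We have velocity v(t) = 10 - 3·t. Substituting t = 2: v(2) = 4.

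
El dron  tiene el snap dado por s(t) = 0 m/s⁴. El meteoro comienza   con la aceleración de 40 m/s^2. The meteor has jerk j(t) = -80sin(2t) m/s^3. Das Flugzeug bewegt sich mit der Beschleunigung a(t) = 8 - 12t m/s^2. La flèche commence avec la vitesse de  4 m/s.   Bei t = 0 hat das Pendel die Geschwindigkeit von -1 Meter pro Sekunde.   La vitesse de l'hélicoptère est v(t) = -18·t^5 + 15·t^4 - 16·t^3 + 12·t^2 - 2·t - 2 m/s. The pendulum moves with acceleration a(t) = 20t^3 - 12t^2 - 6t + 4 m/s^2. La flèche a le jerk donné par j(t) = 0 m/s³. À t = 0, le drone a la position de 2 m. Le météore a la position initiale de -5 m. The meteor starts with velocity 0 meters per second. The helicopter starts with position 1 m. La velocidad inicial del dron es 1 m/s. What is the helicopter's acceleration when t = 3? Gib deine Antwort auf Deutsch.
Um dies zu lösen, müssen wir 1 Ableitung unserer Gleichung für die Geschwindigkeit v(t) = -18·t^5 + 15·t^4 - 16·t^3 + 12·t^2 - 2·t - 2 nehmen. Die Ableitung von der Geschwindigkeit ergibt die Beschleunigung: a(t) = -90·t^4 + 60·t^3 - 48·t^2 + 24·t - 2. Mit a(t) = -90·t^4 + 60·t^3 - 48·t^2 + 24·t - 2 und Einsetzen von t = 3, finden wir a = -6032.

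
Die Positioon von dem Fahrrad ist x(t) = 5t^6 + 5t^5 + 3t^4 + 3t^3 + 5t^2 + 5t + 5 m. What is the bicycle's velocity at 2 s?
Starting from position x(t) = 5·t^6 + 5·t^5 + 3·t^4 + 3·t^3 + 5·t^2 + 5·t + 5, we take 1 derivative. Taking d/dt of x(t), we find v(t) = 30·t^5 + 25·t^4 + 12·t^3 + 9·t^2 + 10·t + 5. Using v(t) = 30·t^5 + 25·t^4 + 12·t^3 + 9·t^2 + 10·t + 5 and substituting t = 2, we find v = 1517.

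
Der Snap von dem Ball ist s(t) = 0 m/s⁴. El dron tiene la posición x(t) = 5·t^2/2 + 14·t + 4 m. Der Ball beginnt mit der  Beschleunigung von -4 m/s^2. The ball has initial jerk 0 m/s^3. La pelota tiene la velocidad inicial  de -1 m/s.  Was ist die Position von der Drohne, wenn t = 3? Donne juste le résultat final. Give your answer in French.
La réponse est 137/2.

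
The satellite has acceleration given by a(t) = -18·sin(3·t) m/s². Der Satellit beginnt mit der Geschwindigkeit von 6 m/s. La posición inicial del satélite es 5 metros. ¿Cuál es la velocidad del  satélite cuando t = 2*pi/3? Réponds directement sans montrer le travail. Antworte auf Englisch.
v(2*pi/3) = 6.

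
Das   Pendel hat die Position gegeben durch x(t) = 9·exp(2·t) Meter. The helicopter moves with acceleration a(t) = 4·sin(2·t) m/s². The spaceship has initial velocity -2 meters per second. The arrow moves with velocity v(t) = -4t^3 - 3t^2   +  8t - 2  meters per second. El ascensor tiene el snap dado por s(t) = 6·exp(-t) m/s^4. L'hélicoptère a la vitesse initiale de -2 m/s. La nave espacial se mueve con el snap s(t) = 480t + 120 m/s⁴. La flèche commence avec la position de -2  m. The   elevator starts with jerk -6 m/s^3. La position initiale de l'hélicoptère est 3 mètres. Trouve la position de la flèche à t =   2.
Pour résoudre ceci, nous devons prendre 1 primitive de notre équation de la vitesse v(t) = -4·t^3 - 3·t^2 + 8·t - 2. En intégrant la vitesse et en utilisant la condition initiale x(0) = -2, nous obtenons x(t) = -t^4 - t^3 + 4·t^2 - 2·t - 2. Nous avons la position x(t) = -t^4 - t^3 + 4·t^2 - 2·t - 2. En substituant t = 2: x(2) = -14.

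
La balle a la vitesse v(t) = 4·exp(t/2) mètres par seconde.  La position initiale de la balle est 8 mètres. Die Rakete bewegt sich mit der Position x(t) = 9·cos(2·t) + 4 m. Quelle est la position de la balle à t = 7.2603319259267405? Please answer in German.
Ausgehend von der Geschwindigkeit v(t) = 4·exp(t/2), nehmen wir 1 Stammfunktion. Durch Integration von der Geschwindigkeit und Verwendung der Anfangsbedingung x(0) = 8, erhalten wir x(t) = 8·exp(t/2). Aus der Gleichung für die Position x(t) = 8·exp(t/2), setzen wir t = 7.2603319259267405 ein und erhalten x = 301.752608539109.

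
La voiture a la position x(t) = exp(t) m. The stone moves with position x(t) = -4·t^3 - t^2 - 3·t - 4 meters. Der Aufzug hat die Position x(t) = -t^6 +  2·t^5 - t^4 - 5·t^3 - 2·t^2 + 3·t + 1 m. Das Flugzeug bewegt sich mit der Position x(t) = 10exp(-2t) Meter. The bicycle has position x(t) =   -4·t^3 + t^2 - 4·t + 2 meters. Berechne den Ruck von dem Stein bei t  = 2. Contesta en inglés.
To solve this, we need to take 3 derivatives of our position equation x(t) = -4·t^3 - t^2 - 3·t - 4. Taking d/dt of x(t), we find v(t) = -12·t^2 - 2·t - 3. Differentiating velocity, we get acceleration: a(t) = -24·t - 2. The derivative of acceleration gives jerk: j(t) = -24. We have jerk j(t) = -24. Substituting t = 2: j(2) = -24.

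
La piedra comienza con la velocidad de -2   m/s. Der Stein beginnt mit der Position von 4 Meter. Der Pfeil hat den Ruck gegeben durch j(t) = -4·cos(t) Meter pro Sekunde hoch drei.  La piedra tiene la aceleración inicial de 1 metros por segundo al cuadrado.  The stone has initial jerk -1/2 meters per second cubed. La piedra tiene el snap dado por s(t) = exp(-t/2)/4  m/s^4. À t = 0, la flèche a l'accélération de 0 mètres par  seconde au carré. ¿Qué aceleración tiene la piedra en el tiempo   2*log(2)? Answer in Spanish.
Debemos encontrar la antiderivada de nuestra ecuación del snap s(t) = exp(-t/2)/4 2 veces. Tomando ∫s(t)dt y aplicando j(0) = -1/2, encontramos j(t) = -exp(-t/2)/2. La antiderivada de la sacudida es la aceleración. Usando a(0) = 1, obtenemos a(t) = exp(-t/2). De la ecuación de la aceleración a(t) = exp(-t/2), sustituimos t = 2*log(2) para obtener a = 1/2.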